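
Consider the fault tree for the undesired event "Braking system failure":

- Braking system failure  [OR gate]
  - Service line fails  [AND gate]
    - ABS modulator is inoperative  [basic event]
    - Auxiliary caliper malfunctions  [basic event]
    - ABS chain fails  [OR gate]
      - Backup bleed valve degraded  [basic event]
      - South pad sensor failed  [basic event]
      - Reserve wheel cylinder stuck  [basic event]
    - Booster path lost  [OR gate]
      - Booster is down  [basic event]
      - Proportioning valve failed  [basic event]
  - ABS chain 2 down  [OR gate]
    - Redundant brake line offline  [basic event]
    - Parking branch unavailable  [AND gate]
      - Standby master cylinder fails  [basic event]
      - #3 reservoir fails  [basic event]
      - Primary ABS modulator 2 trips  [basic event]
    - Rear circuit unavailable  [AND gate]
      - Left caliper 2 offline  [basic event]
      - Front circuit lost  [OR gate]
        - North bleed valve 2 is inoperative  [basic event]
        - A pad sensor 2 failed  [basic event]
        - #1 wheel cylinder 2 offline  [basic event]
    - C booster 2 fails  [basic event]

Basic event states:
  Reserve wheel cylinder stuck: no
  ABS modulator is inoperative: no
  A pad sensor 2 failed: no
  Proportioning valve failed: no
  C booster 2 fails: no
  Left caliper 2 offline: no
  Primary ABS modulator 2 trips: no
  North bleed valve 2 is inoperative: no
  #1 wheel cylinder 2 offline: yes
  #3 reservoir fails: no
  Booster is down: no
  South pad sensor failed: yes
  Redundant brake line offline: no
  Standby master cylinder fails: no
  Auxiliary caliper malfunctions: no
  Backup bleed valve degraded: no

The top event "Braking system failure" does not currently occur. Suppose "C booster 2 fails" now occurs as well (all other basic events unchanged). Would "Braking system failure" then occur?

Yes

Counterfactual: set "C booster 2 fails" to occurred.
ABS chain fails [OR]: Backup bleed valve degraded=not, South pad sensor failed=occurs, Reserve wheel cylinder stuck=not → at least one input occurs → occurs.
Booster path lost [OR]: Booster is down=not, Proportioning valve failed=not → no input occurs → does not occur.
Service line fails [AND]: ABS modulator is inoperative=not, Auxiliary caliper malfunctions=not, ABS chain fails=occurs, Booster path lost=not → not all inputs occur → does not occur.
Parking branch unavailable [AND]: Standby master cylinder fails=not, #3 reservoir fails=not, Primary ABS modulator 2 trips=not → not all inputs occur → does not occur.
Front circuit lost [OR]: North bleed valve 2 is inoperative=not, A pad sensor 2 failed=not, #1 wheel cylinder 2 offline=occurs → at least one input occurs → occurs.
Rear circuit unavailable [AND]: Left caliper 2 offline=not, Front circuit lost=occurs → not all inputs occur → does not occur.
ABS chain 2 down [OR]: Redundant brake line offline=not, Parking branch unavailable=not, Rear circuit unavailable=not, C booster 2 fails=occurs → at least one input occurs → occurs.
Braking system failure [OR]: Service line fails=not, ABS chain 2 down=occurs → at least one input occurs → occurs.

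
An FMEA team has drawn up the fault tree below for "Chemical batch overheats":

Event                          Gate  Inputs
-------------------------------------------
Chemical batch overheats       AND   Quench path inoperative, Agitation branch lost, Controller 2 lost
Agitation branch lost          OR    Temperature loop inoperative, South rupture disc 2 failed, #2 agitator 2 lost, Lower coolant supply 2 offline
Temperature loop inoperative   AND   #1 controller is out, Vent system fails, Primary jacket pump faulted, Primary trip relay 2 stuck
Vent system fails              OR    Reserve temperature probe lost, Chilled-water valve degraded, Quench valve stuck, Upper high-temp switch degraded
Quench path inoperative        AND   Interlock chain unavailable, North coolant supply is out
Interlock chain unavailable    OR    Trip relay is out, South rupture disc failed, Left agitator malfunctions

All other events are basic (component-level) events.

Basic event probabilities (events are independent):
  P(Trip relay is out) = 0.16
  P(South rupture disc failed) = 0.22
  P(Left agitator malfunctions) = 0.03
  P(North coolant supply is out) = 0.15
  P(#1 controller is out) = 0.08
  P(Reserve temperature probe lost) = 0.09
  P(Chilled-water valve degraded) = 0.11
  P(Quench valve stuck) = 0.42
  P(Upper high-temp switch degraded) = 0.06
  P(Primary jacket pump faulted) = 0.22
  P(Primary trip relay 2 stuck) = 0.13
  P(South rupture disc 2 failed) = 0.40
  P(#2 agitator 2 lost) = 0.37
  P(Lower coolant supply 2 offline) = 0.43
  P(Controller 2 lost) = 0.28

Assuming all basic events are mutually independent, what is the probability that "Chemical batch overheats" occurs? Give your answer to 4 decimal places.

P(Interlock chain unavailable) [OR] = 1 − (1−0.16) × (1−0.22) × (1−0.03) = 0.364456
P(Quench path inoperative) [AND] = 0.364456 × 0.15 = 0.054668
P(Vent system fails) [OR] = 1 − (1−0.09) × (1−0.11) × (1−0.42) × (1−0.06) = 0.558443
P(Temperature loop inoperative) [AND] = 0.08 × 0.558443 × 0.22 × 0.13 = 0.001278
P(Agitation branch lost) [OR] = 1 − (1−0.001278) × (1−0.40) × (1−0.37) × (1−0.43) = 0.784815
P(Chemical batch overheats) [AND] = 0.054668 × 0.784815 × 0.28 = 0.012013
Rounded to 4 decimal places: P(Chemical batch overheats) ≈ 0.0120.

0.0120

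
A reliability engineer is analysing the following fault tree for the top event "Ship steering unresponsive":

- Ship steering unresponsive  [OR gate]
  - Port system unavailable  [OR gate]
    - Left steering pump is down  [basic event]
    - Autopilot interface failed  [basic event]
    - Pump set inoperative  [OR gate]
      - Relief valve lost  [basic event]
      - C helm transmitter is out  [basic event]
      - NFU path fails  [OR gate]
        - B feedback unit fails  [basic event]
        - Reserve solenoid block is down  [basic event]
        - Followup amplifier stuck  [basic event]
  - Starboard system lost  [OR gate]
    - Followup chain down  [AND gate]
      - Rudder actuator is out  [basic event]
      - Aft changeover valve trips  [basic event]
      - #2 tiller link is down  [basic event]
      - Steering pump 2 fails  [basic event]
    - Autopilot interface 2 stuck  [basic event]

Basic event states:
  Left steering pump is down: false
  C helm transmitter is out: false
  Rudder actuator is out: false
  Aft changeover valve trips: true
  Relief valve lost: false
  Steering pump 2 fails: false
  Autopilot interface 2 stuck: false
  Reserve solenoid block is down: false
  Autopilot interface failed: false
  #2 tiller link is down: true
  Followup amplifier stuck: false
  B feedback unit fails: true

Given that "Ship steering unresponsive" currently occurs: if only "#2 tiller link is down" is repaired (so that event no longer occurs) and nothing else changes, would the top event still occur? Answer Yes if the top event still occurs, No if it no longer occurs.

Yes

Counterfactual: set "#2 tiller link is down" to not occurred.
NFU path fails [OR]: B feedback unit fails=occurs, Reserve solenoid block is down=not, Followup amplifier stuck=not → at least one input occurs → occurs.
Pump set inoperative [OR]: Relief valve lost=not, C helm transmitter is out=not, NFU path fails=occurs → at least one input occurs → occurs.
Port system unavailable [OR]: Left steering pump is down=not, Autopilot interface failed=not, Pump set inoperative=occurs → at least one input occurs → occurs.
Followup chain down [AND]: Rudder actuator is out=not, Aft changeover valve trips=occurs, #2 tiller link is down=not, Steering pump 2 fails=not → not all inputs occur → does not occur.
Starboard system lost [OR]: Followup chain down=not, Autopilot interface 2 stuck=not → no input occurs → does not occur.
Ship steering unresponsive [OR]: Port system unavailable=occurs, Starboard system lost=not → at least one input occurs → occurs.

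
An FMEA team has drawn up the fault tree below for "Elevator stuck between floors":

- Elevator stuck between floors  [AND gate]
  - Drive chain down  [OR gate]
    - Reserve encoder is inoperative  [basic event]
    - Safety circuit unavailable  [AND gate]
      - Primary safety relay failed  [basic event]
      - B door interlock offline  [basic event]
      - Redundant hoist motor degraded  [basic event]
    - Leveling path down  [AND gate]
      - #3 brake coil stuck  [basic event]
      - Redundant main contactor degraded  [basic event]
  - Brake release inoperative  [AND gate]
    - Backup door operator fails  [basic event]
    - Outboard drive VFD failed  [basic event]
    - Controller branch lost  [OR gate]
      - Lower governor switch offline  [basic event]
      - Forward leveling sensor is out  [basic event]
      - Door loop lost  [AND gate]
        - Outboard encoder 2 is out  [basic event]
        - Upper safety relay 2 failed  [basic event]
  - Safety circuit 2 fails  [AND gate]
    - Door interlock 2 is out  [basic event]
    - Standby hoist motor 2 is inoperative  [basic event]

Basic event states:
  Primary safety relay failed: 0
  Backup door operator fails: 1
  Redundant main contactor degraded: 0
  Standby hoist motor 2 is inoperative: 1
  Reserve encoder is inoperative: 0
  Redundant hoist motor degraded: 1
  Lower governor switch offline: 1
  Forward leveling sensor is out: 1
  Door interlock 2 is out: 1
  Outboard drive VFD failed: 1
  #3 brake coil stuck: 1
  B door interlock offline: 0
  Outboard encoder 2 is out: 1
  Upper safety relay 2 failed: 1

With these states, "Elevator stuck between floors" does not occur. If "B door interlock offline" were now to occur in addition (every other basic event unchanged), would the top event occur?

No

Counterfactual: set "B door interlock offline" to occurred.
Safety circuit unavailable [AND]: Primary safety relay failed=not, B door interlock offline=occurs, Redundant hoist motor degraded=occurs → not all inputs occur → does not occur.
Leveling path down [AND]: #3 brake coil stuck=occurs, Redundant main contactor degraded=not → not all inputs occur → does not occur.
Drive chain down [OR]: Reserve encoder is inoperative=not, Safety circuit unavailable=not, Leveling path down=not → no input occurs → does not occur.
Door loop lost [AND]: Outboard encoder 2 is out=occurs, Upper safety relay 2 failed=occurs → all inputs occur → occurs.
Controller branch lost [OR]: Lower governor switch offline=occurs, Forward leveling sensor is out=occurs, Door loop lost=occurs → at least one input occurs → occurs.
Brake release inoperative [AND]: Backup door operator fails=occurs, Outboard drive VFD failed=occurs, Controller branch lost=occurs → all inputs occur → occurs.
Safety circuit 2 fails [AND]: Door interlock 2 is out=occurs, Standby hoist motor 2 is inoperative=occurs → all inputs occur → occurs.
Elevator stuck between floors [AND]: Drive chain down=not, Brake release inoperative=occurs, Safety circuit 2 fails=occurs → not all inputs occur → does not occur.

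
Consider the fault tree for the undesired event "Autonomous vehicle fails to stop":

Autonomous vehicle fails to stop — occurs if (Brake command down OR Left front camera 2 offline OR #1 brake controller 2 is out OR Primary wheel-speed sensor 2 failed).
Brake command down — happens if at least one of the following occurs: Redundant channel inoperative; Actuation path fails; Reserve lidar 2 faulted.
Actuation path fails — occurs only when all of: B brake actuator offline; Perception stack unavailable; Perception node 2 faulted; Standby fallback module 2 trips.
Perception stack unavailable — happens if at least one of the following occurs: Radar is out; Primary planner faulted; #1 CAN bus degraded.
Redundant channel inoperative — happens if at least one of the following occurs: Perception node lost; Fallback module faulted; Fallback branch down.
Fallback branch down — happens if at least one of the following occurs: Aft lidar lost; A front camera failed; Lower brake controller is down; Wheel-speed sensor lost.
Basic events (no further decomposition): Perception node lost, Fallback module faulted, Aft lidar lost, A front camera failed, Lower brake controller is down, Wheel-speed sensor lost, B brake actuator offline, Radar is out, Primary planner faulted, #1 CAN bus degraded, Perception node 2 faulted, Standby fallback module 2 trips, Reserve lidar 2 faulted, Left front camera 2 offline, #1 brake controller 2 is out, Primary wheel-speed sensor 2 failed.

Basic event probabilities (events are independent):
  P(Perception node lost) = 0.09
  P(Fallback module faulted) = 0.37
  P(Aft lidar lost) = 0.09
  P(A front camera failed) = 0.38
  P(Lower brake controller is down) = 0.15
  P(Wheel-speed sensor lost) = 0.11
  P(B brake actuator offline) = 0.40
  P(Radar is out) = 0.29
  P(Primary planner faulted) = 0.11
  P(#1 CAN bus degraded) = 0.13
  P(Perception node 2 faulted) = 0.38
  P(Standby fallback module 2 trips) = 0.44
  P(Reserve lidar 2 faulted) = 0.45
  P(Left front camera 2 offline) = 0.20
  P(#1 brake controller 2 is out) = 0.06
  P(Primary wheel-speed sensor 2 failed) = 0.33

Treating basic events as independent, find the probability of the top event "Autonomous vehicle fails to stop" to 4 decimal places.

P(Fallback branch down) [OR] = 1 − (1−0.09) × (1−0.38) × (1−0.15) × (1−0.11) = 0.573183
P(Redundant channel inoperative) [OR] = 1 − (1−0.09) × (1−0.37) × (1−0.573183) = 0.755306
P(Perception stack unavailable) [OR] = 1 − (1−0.29) × (1−0.11) × (1−0.13) = 0.450247
P(Actuation path fails) [AND] = 0.40 × 0.450247 × 0.38 × 0.44 = 0.030113
P(Brake command down) [OR] = 1 − (1−0.755306) × (1−0.030113) × (1−0.45) = 0.869471
P(Autonomous vehicle fails to stop) [OR] = 1 − (1−0.869471) × (1−0.20) × (1−0.06) × (1−0.33) = 0.934234
Rounded to 4 decimal places: P(Autonomous vehicle fails to stop) ≈ 0.9342.

0.9342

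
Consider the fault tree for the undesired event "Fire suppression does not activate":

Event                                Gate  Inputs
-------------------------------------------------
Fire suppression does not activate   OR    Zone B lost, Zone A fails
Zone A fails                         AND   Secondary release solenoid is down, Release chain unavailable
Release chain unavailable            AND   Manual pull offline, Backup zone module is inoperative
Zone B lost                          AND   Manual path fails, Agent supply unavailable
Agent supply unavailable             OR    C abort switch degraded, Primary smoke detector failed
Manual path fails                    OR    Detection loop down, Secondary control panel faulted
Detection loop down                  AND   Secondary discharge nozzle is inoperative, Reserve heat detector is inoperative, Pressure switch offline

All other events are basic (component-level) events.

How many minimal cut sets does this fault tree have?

Detection loop down [AND]: one cut set from each child combined → 1 × 1 × 1 = 1 cut set(s).
Manual path fails [OR]: union of children's cut sets → 2 cut set(s).
Agent supply unavailable [OR]: union of children's cut sets → 2 cut set(s).
Zone B lost [AND]: one cut set from each child combined → 2 × 2 = 4 cut set(s).
Release chain unavailable [AND]: one cut set from each child combined → 1 × 1 = 1 cut set(s).
Zone A fails [AND]: one cut set from each child combined → 1 × 1 = 1 cut set(s).
Fire suppression does not activate [OR]: union of children's cut sets → 5 cut set(s).
Minimal cut sets: {C abort switch degraded, Pressure switch offline, Reserve heat detector is inoperative, Secondary discharge nozzle is inoperative}; {Pressure switch offline, Primary smoke detector failed, Reserve heat detector is inoperative, Secondary discharge nozzle is inoperative}; {C abort switch degraded, Secondary control panel faulted}; {Primary smoke detector failed, Secondary control panel faulted}; {Backup zone module is inoperative, Manual pull offline, Secondary release solenoid is down}.

5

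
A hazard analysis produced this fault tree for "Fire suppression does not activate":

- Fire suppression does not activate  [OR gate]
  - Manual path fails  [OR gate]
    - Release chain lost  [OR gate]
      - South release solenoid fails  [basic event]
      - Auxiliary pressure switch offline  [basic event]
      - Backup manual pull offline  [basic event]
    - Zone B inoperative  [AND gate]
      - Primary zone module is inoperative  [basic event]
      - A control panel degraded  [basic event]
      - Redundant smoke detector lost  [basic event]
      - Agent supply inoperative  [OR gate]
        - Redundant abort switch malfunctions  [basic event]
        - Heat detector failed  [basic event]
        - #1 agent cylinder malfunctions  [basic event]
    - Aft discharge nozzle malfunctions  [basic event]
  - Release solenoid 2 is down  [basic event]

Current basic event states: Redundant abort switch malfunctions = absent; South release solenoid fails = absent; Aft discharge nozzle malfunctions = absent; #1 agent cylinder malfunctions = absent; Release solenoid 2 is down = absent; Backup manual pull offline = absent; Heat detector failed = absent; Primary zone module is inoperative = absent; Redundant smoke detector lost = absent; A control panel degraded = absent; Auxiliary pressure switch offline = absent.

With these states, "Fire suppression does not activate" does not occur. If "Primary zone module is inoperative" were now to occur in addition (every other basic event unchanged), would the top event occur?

Counterfactual: set "Primary zone module is inoperative" to occurred.
Release chain lost [OR]: South release solenoid fails=not, Auxiliary pressure switch offline=not, Backup manual pull offline=not → no input occurs → does not occur.
Agent supply inoperative [OR]: Redundant abort switch malfunctions=not, Heat detector failed=not, #1 agent cylinder malfunctions=not → no input occurs → does not occur.
Zone B inoperative [AND]: Primary zone module is inoperative=occurs, A control panel degraded=not, Redundant smoke detector lost=not, Agent supply inoperative=not → not all inputs occur → does not occur.
Manual path fails [OR]: Release chain lost=not, Zone B inoperative=not, Aft discharge nozzle malfunctions=not → no input occurs → does not occur.
Fire suppression does not activate [OR]: Manual path fails=not, Release solenoid 2 is down=not → no input occurs → does not occur.

No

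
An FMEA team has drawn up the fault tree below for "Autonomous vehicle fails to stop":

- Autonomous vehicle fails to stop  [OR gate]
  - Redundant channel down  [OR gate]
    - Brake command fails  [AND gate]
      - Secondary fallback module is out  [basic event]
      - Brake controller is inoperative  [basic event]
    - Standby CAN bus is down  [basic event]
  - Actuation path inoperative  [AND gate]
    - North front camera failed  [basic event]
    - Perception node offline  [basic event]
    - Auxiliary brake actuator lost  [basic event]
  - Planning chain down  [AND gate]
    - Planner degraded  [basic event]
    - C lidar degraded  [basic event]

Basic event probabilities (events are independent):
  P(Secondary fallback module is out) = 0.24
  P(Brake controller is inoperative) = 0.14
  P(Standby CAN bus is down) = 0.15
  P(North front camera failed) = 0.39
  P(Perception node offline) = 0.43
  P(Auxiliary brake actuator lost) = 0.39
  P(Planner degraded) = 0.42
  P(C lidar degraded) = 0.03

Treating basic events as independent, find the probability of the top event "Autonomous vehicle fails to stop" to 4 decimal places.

P(Brake command fails) [AND] = 0.24 × 0.14 = 0.033600
P(Redundant channel down) [OR] = 1 − (1−0.033600) × (1−0.15) = 0.178560
P(Actuation path inoperative) [AND] = 0.39 × 0.43 × 0.39 = 0.065403
P(Planning chain down) [AND] = 0.42 × 0.03 = 0.012600
P(Autonomous vehicle fails to stop) [OR] = 1 − (1−0.178560) × (1−0.065403) × (1−0.012600) = 0.241958
Rounded to 4 decimal places: P(Autonomous vehicle fails to stop) ≈ 0.2420.

0.2420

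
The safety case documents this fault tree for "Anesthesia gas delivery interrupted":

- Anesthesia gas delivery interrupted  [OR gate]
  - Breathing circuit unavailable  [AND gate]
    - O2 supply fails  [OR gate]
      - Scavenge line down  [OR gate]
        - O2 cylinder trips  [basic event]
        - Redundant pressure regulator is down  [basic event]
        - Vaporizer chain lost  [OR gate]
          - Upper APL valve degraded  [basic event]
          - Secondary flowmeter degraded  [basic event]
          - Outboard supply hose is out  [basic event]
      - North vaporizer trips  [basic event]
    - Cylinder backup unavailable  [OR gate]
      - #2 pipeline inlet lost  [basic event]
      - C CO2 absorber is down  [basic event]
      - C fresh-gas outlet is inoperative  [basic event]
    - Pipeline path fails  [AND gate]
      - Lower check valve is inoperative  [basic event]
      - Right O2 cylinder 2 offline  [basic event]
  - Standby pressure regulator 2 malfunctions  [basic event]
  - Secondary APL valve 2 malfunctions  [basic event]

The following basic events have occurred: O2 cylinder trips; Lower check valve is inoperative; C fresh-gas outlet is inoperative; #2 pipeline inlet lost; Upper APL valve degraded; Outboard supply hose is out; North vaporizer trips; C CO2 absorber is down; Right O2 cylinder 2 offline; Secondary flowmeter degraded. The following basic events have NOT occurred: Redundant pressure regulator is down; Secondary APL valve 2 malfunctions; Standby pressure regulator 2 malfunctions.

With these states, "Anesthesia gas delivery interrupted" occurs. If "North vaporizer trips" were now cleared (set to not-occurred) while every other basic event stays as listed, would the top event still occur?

Yes

Counterfactual: set "North vaporizer trips" to not occurred.
Vaporizer chain lost [OR]: Upper APL valve degraded=occurs, Secondary flowmeter degraded=occurs, Outboard supply hose is out=occurs → at least one input occurs → occurs.
Scavenge line down [OR]: O2 cylinder trips=occurs, Redundant pressure regulator is down=not, Vaporizer chain lost=occurs → at least one input occurs → occurs.
O2 supply fails [OR]: Scavenge line down=occurs, North vaporizer trips=not → at least one input occurs → occurs.
Cylinder backup unavailable [OR]: #2 pipeline inlet lost=occurs, C CO2 absorber is down=occurs, C fresh-gas outlet is inoperative=occurs → at least one input occurs → occurs.
Pipeline path fails [AND]: Lower check valve is inoperative=occurs, Right O2 cylinder 2 offline=occurs → all inputs occur → occurs.
Breathing circuit unavailable [AND]: O2 supply fails=occurs, Cylinder backup unavailable=occurs, Pipeline path fails=occurs → all inputs occur → occurs.
Anesthesia gas delivery interrupted [OR]: Breathing circuit unavailable=occurs, Standby pressure regulator 2 malfunctions=not, Secondary APL valve 2 malfunctions=not → at least one input occurs → occurs.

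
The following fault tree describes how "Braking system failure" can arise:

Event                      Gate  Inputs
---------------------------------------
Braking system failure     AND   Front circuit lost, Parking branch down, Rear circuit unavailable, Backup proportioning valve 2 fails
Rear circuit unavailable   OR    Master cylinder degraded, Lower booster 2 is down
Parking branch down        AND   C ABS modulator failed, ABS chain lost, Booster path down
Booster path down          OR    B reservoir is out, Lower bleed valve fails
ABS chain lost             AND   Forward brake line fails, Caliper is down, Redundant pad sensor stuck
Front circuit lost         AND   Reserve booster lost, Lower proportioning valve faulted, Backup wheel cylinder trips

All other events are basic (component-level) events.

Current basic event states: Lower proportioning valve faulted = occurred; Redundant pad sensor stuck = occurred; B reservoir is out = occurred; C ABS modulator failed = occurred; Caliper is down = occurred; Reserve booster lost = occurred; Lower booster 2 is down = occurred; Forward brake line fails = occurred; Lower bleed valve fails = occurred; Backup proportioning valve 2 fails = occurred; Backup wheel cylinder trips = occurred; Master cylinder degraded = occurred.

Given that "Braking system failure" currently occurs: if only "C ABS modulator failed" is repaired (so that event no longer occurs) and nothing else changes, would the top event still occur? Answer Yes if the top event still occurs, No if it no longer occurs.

No

Counterfactual: set "C ABS modulator failed" to not occurred.
Front circuit lost [AND]: Reserve booster lost=occurs, Lower proportioning valve faulted=occurs, Backup wheel cylinder trips=occurs → all inputs occur → occurs.
ABS chain lost [AND]: Forward brake line fails=occurs, Caliper is down=occurs, Redundant pad sensor stuck=occurs → all inputs occur → occurs.
Booster path down [OR]: B reservoir is out=occurs, Lower bleed valve fails=occurs → at least one input occurs → occurs.
Parking branch down [AND]: C ABS modulator failed=not, ABS chain lost=occurs, Booster path down=occurs → not all inputs occur → does not occur.
Rear circuit unavailable [OR]: Master cylinder degraded=occurs, Lower booster 2 is down=occurs → at least one input occurs → occurs.
Braking system failure [AND]: Front circuit lost=occurs, Parking branch down=not, Rear circuit unavailable=occurs, Backup proportioning valve 2 fails=occurs → not all inputs occur → does not occur.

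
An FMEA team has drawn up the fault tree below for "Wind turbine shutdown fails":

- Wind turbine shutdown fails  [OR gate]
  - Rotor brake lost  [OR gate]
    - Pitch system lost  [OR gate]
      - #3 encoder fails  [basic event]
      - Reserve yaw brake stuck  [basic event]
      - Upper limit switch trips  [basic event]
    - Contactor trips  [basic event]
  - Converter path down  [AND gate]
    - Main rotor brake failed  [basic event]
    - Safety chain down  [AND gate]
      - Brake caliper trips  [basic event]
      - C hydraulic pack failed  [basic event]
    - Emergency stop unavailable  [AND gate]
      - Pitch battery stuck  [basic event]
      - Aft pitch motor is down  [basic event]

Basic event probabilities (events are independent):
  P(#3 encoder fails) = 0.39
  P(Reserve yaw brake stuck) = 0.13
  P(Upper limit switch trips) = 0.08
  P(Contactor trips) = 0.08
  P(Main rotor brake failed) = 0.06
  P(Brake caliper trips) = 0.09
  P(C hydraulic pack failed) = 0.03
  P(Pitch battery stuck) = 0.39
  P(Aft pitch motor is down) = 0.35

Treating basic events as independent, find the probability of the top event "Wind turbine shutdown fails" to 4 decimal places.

P(Pitch system lost) [OR] = 1 − (1−0.39) × (1−0.13) × (1−0.08) = 0.511756
P(Rotor brake lost) [OR] = 1 − (1−0.511756) × (1−0.08) = 0.550816
P(Safety chain down) [AND] = 0.09 × 0.03 = 0.002700
P(Emergency stop unavailable) [AND] = 0.39 × 0.35 = 0.136500
P(Converter path down) [AND] = 0.06 × 0.002700 × 0.136500 = 0.000022
P(Wind turbine shutdown fails) [OR] = 1 − (1−0.550816) × (1−0.000022) = 0.550826
Rounded to 4 decimal places: P(Wind turbine shutdown fails) ≈ 0.5508.

0.5508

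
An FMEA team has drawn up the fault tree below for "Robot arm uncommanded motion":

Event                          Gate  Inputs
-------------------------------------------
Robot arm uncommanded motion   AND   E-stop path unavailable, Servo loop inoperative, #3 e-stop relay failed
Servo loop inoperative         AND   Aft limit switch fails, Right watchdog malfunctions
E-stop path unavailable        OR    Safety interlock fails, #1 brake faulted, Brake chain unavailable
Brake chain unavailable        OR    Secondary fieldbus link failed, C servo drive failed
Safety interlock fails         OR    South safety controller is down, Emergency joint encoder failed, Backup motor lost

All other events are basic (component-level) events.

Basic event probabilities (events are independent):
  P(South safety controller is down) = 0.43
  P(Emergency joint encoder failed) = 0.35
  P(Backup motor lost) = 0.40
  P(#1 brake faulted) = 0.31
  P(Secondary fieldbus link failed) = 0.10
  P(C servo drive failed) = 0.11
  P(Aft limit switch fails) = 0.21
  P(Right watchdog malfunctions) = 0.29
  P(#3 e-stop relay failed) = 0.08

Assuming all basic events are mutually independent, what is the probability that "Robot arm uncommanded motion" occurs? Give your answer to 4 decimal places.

0.0043

P(Safety interlock fails) [OR] = 1 − (1−0.43) × (1−0.35) × (1−0.40) = 0.777700
P(Brake chain unavailable) [OR] = 1 − (1−0.10) × (1−0.11) = 0.199000
P(E-stop path unavailable) [OR] = 1 − (1−0.777700) × (1−0.31) × (1−0.199000) = 0.877137
P(Servo loop inoperative) [AND] = 0.21 × 0.29 = 0.060900
P(Robot arm uncommanded motion) [AND] = 0.877137 × 0.060900 × 0.08 = 0.004273
Rounded to 4 decimal places: P(Robot arm uncommanded motion) ≈ 0.0043.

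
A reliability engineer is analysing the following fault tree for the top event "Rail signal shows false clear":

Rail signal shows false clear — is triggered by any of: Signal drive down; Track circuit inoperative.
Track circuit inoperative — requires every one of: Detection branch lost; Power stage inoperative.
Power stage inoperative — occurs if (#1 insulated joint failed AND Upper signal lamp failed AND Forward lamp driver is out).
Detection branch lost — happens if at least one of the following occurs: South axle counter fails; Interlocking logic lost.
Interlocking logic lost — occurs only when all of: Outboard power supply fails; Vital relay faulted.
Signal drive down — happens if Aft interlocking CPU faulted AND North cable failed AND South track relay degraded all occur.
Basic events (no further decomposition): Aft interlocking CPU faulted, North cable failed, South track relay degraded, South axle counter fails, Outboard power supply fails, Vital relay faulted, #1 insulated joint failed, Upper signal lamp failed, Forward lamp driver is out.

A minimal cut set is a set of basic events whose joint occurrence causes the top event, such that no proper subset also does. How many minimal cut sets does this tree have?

3

Signal drive down [AND]: one cut set from each child combined → 1 × 1 × 1 = 1 cut set(s).
Interlocking logic lost [AND]: one cut set from each child combined → 1 × 1 = 1 cut set(s).
Detection branch lost [OR]: union of children's cut sets → 2 cut set(s).
Power stage inoperative [AND]: one cut set from each child combined → 1 × 1 × 1 = 1 cut set(s).
Track circuit inoperative [AND]: one cut set from each child combined → 2 × 1 = 2 cut set(s).
Rail signal shows false clear [OR]: union of children's cut sets → 3 cut set(s).
Minimal cut sets: {Aft interlocking CPU faulted, North cable failed, South track relay degraded}; {#1 insulated joint failed, Forward lamp driver is out, South axle counter fails, Upper signal lamp failed}; {#1 insulated joint failed, Forward lamp driver is out, Outboard power supply fails, Upper signal lamp failed, Vital relay faulted}.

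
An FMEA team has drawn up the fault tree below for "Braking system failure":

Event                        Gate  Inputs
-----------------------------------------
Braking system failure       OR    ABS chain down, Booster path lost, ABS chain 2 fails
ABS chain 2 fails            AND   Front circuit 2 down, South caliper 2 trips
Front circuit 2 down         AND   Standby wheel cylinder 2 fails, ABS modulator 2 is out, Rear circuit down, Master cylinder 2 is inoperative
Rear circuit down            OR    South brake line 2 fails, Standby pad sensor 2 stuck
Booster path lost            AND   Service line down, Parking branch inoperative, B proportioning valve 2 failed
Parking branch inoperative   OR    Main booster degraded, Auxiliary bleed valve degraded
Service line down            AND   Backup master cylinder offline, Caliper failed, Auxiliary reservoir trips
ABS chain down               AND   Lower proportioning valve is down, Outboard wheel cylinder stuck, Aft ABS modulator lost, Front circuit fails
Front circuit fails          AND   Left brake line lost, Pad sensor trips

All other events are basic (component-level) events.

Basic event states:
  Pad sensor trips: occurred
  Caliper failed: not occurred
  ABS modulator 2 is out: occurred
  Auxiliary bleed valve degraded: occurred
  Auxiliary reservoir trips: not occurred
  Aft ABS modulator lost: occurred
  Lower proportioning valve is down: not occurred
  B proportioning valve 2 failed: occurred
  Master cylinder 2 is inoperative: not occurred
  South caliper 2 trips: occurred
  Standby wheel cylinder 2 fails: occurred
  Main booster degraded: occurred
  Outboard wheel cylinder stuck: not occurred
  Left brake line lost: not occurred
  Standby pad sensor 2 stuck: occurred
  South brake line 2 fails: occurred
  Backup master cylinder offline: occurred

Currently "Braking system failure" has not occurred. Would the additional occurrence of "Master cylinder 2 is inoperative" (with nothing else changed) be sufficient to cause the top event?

Yes

Counterfactual: set "Master cylinder 2 is inoperative" to occurred.
Front circuit fails [AND]: Left brake line lost=not, Pad sensor trips=occurs → not all inputs occur → does not occur.
ABS chain down [AND]: Lower proportioning valve is down=not, Outboard wheel cylinder stuck=not, Aft ABS modulator lost=occurs, Front circuit fails=not → not all inputs occur → does not occur.
Service line down [AND]: Backup master cylinder offline=occurs, Caliper failed=not, Auxiliary reservoir trips=not → not all inputs occur → does not occur.
Parking branch inoperative [OR]: Main booster degraded=occurs, Auxiliary bleed valve degraded=occurs → at least one input occurs → occurs.
Booster path lost [AND]: Service line down=not, Parking branch inoperative=occurs, B proportioning valve 2 failed=occurs → not all inputs occur → does not occur.
Rear circuit down [OR]: South brake line 2 fails=occurs, Standby pad sensor 2 stuck=occurs → at least one input occurs → occurs.
Front circuit 2 down [AND]: Standby wheel cylinder 2 fails=occurs, ABS modulator 2 is out=occurs, Rear circuit down=occurs, Master cylinder 2 is inoperative=occurs → all inputs occur → occurs.
ABS chain 2 fails [AND]: Front circuit 2 down=occurs, South caliper 2 trips=occurs → all inputs occur → occurs.
Braking system failure [OR]: ABS chain down=not, Booster path lost=not, ABS chain 2 fails=occurs → at least one input occurs → occurs.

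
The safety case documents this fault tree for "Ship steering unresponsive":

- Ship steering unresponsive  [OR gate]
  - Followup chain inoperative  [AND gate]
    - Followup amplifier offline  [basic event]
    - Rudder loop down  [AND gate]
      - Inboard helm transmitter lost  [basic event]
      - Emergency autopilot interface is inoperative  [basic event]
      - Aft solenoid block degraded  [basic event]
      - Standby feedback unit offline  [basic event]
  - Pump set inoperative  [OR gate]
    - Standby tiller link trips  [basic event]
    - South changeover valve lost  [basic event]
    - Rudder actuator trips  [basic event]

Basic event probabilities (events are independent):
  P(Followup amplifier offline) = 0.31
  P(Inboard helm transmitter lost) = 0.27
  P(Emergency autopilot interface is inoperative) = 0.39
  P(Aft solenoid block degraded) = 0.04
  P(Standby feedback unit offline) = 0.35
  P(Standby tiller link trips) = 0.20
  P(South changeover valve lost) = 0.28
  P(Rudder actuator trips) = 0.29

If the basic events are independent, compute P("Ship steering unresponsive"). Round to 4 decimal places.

0.5912

P(Rudder loop down) [AND] = 0.27 × 0.39 × 0.04 × 0.35 = 0.001474
P(Followup chain inoperative) [AND] = 0.31 × 0.001474 = 0.000457
P(Pump set inoperative) [OR] = 1 − (1−0.20) × (1−0.28) × (1−0.29) = 0.591040
P(Ship steering unresponsive) [OR] = 1 − (1−0.000457) × (1−0.591040) = 0.591227
Rounded to 4 decimal places: P(Ship steering unresponsive) ≈ 0.5912.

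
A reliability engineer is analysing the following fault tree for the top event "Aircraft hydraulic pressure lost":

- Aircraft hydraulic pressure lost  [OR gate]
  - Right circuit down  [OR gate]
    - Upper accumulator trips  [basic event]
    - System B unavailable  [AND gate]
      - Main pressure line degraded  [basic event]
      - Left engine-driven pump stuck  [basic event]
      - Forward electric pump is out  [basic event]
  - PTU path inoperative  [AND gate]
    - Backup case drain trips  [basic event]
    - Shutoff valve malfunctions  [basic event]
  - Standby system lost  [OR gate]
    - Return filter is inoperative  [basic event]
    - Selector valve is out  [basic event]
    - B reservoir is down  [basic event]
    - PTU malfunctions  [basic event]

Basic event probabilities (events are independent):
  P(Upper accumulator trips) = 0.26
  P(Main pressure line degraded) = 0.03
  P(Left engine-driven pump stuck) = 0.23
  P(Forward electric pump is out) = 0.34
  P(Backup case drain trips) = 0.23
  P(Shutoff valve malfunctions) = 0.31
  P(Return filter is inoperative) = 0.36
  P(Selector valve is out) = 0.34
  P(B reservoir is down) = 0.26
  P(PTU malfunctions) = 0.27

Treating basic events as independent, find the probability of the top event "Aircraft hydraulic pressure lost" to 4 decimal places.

P(System B unavailable) [AND] = 0.03 × 0.23 × 0.34 = 0.002346
P(Right circuit down) [OR] = 1 − (1−0.26) × (1−0.002346) = 0.261736
P(PTU path inoperative) [AND] = 0.23 × 0.31 = 0.071300
P(Standby system lost) [OR] = 1 − (1−0.36) × (1−0.34) × (1−0.26) × (1−0.27) = 0.771820
P(Aircraft hydraulic pressure lost) [OR] = 1 − (1−0.261736) × (1−0.071300) × (1−0.771820) = 0.843554
Rounded to 4 decimal places: P(Aircraft hydraulic pressure lost) ≈ 0.8436.

0.8436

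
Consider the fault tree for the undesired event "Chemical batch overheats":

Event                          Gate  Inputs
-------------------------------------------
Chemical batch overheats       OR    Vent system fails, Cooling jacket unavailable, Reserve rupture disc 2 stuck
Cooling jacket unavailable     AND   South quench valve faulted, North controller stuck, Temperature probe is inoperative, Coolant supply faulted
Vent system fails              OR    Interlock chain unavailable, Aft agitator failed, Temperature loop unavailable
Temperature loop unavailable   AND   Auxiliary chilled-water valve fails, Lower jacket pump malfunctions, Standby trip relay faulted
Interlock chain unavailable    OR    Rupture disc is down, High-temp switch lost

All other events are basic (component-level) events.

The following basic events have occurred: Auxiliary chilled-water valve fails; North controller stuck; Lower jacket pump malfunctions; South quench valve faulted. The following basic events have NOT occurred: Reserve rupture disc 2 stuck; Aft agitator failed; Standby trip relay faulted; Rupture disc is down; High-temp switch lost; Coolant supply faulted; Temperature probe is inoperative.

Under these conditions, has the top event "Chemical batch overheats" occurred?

No

Interlock chain unavailable [OR]: Rupture disc is down=not, High-temp switch lost=not → no input occurs → does not occur.
Temperature loop unavailable [AND]: Auxiliary chilled-water valve fails=occurs, Lower jacket pump malfunctions=occurs, Standby trip relay faulted=not → not all inputs occur → does not occur.
Vent system fails [OR]: Interlock chain unavailable=not, Aft agitator failed=not, Temperature loop unavailable=not → no input occurs → does not occur.
Cooling jacket unavailable [AND]: South quench valve faulted=occurs, North controller stuck=occurs, Temperature probe is inoperative=not, Coolant supply faulted=not → not all inputs occur → does not occur.
Chemical batch overheats [OR]: Vent system fails=not, Cooling jacket unavailable=not, Reserve rupture disc 2 stuck=not → no input occurs → does not occur.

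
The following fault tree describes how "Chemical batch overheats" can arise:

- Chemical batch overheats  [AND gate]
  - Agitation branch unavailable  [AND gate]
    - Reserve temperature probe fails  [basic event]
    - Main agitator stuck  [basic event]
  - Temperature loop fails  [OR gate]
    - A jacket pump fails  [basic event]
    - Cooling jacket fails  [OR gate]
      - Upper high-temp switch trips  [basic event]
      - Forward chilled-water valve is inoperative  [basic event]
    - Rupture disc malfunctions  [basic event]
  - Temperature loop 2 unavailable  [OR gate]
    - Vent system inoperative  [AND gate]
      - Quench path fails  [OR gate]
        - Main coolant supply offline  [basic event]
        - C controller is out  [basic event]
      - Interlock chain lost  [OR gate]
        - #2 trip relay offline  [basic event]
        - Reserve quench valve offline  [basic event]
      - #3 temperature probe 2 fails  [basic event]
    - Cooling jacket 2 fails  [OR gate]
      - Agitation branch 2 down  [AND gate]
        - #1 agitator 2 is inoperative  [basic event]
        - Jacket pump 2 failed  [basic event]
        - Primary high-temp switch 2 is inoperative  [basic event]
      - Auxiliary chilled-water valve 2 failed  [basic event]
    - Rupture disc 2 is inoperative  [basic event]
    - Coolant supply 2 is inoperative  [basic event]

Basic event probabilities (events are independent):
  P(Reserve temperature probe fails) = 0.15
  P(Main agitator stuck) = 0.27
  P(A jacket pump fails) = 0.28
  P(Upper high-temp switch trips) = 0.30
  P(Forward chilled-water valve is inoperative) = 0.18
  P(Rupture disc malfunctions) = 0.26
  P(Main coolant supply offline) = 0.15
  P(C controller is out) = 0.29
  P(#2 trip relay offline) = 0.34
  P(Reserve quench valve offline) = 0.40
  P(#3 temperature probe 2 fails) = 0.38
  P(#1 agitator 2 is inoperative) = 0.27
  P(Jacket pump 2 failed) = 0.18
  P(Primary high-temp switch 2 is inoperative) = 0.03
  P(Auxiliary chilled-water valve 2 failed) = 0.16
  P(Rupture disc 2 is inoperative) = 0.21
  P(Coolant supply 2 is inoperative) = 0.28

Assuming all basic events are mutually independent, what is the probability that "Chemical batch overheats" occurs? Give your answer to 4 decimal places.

0.0159

P(Agitation branch unavailable) [AND] = 0.15 × 0.27 = 0.040500
P(Cooling jacket fails) [OR] = 1 − (1−0.30) × (1−0.18) = 0.426000
P(Temperature loop fails) [OR] = 1 − (1−0.28) × (1−0.426000) × (1−0.26) = 0.694173
P(Quench path fails) [OR] = 1 − (1−0.15) × (1−0.29) = 0.396500
P(Interlock chain lost) [OR] = 1 − (1−0.34) × (1−0.40) = 0.604000
P(Vent system inoperative) [AND] = 0.396500 × 0.604000 × 0.38 = 0.091005
P(Agitation branch 2 down) [AND] = 0.27 × 0.18 × 0.03 = 0.001458
P(Cooling jacket 2 fails) [OR] = 1 − (1−0.001458) × (1−0.16) = 0.161225
P(Temperature loop 2 unavailable) [OR] = 1 − (1−0.091005) × (1−0.161225) × (1−0.21) × (1−0.28) = 0.566323
P(Chemical batch overheats) [AND] = 0.040500 × 0.694173 × 0.566323 = 0.015922
Rounded to 4 decimal places: P(Chemical batch overheats) ≈ 0.0159.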